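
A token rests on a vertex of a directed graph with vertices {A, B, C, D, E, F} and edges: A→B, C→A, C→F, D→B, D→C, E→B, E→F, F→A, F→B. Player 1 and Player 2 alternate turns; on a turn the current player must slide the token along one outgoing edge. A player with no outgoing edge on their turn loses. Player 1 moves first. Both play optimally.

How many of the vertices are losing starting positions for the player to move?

Compute win/loss labels from the base case upward. A position with no move is L. Any other position is W if it can reach an L in one move, else L.
Every edge goes from a vertex to one that appears earlier in the order B, A, F, C, D, E, so processing vertices in that order labels each vertex after all of its successors.
B: no outgoing edge → L
A: can move to B, which is L ⇒ W
F: can move to B, which is L ⇒ W
C: moves to F(W), A(W); every one is W ⇒ L
D: can move to C, which is L ⇒ W
E: can move to B, which is L ⇒ W
The L vertices are B, C; that is 2 in all.

2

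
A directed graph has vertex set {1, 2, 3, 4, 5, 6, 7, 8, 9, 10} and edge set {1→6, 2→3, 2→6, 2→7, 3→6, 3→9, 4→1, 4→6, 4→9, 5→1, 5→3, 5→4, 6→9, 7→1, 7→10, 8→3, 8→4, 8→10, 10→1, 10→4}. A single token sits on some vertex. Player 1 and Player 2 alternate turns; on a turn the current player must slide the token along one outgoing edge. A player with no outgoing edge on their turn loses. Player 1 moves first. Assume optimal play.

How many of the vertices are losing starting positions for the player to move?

4

Positions with no move are L. A position that does have a move is losing for the player to move precisely when every available move leads to a winning position for the opponent. Fill in the labels:
Every edge goes from a vertex to one that appears earlier in the order 9, 6, 1, 4, 10, 3, 7, 2, 5, 8, so processing vertices in that order labels each vertex after all of its successors.
9: no outgoing edge → L
6: can move to 9, which is L ⇒ W
1: the only move is to 6(W), a W ⇒ L
4: can move to 1, which is L ⇒ W
10: can move to 1, which is L ⇒ W
3: can move to 9, which is L ⇒ W
7: can move to 1, which is L ⇒ W
2: moves to 7(W), 3(W), 6(W); every one is W ⇒ L
5: can move to 1, which is L ⇒ W
8: moves to 3(W), 10(W), 4(W); every one is W ⇒ L
The L vertices are 1, 2, 8, 9; that is 4 in all.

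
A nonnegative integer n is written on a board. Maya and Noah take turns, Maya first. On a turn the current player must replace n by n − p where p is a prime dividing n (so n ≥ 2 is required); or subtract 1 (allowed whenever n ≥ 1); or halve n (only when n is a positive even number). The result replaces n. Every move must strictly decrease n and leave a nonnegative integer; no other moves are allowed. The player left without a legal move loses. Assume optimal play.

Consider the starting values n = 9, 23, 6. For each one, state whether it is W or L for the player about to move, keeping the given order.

Label each position W (a win for the player to move) or L (a loss). A position with no legal move is L; any other position is W exactly when some move reaches an L, and L when every move reaches a W.
n=0: no move → L
n=1: →0(L), so W
n=2: →0(L), so W
n=3: →0(L), so W
n=4: →2(W), 3(W) — all W, so L
n=5: →0(L), so W
n=6: →4(L), so W
n=7: →0(L), so W
n=8: →4(L), so W
n=9: →6(W), 8(W) — all W, so L
n=10: →9(L), so W
n=11: →0(L), so W
n=12: →9(L), so W
n=13: →0(L), so W
n=14: →7(W), 12(W), 13(W) — all W, so L
n=15: →14(L), so W
n=16: →14(L), so W
n=17: →0(L), so W
n=18: →9(L), so W
n=19: →0(L), so W
n=20: →10(W), 15(W), 18(W), 19(W) — all W, so L
n=21: →14(L), so W
n=22: →20(L), so W
n=23: →0(L), so W

9: L, 23: W, 6: W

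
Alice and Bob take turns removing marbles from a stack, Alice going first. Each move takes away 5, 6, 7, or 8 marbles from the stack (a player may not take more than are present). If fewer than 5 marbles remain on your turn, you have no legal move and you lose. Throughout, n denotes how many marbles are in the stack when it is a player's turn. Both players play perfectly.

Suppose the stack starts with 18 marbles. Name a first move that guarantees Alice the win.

Remove 5, leaving 13.

Classify positions by backward induction: terminal positions (no move available) are L. From any other position, the mover wins iff some move reaches an L.
n=0: no move → L
n=1: no move → L
n=2: no move → L
n=3: no move → L
n=4: no move → L
n=5: →0(L), so W
n=6: →1(L), so W
n=7: →2(L), so W
n=8: →3(L), so W
n=9: →4(L), so W
n=10: →4(L), so W
n=11: →4(L), so W
n=12: →4(L), so W
n=13: →8(W), 7(W), 6(W), 5(W) — all W, so L
n=14: →9(W), 8(W), 7(W), 6(W) — all W, so L
n=15: →10(W), 9(W), 8(W), 7(W) — all W, so L
n=16: →11(W), 10(W), 9(W), 8(W) — all W, so L
n=17: →12(W), 11(W), 10(W), 9(W) — all W, so L
n=18: →13(L), so W
From 18, the L positions reachable in one move are: 13.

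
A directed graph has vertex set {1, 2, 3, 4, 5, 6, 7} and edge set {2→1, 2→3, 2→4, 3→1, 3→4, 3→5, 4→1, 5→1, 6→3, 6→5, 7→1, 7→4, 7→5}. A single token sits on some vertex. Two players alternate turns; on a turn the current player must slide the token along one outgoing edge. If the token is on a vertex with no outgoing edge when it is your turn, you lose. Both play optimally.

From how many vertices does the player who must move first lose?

Compute win/loss labels from the base case upward. A position with no move is L. Any other position is W if it can reach an L in one move, else L.
Every edge goes from a vertex to one that appears earlier in the order 1, 5, 4, 3, 6, 2, 7, so processing vertices in that order labels each vertex after all of its successors.
1: no outgoing edge → L
5: reaches L-position 1 → W
4: reaches L-position 1 → W
3: reaches L-position 1 → W
6: only reaches 3(W), 5(W), all W → L
2: reaches L-position 1 → W
7: reaches L-position 1 → W
The L vertices are 1, 6; that is 2 in all.

2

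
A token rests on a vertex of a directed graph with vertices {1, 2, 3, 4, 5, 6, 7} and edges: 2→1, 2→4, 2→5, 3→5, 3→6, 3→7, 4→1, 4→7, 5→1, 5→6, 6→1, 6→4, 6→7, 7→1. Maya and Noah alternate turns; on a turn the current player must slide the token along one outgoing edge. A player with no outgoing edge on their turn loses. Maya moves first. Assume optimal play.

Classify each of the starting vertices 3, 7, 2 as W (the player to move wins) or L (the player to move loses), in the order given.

Classify positions by backward induction: terminal positions (no move available) are L. From any other position, the mover wins iff some move reaches an L.
Every edge goes from a vertex to one that appears earlier in the order 1, 7, 4, 6, 5, 2, 3, so processing vertices in that order labels each vertex after all of its successors.
1: no outgoing edge → L
7: →1(L), so W
4: →1(L), so W
6: →1(L), so W
5: →1(L), so W
2: →1(L), so W
3: →5(W), 6(W), 7(W) — all W, so L

3: L, 7: W, 2: W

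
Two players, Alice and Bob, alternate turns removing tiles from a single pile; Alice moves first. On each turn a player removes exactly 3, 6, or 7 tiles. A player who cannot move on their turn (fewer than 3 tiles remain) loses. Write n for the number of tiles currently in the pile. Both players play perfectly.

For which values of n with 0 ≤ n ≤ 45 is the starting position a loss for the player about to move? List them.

Compute win/loss labels from the base case upward. A position with no move is L. Any other position is W if it can reach an L in one move, else L.
n=0: no move → L
n=1: no move → L
n=2: no move → L
n=3: reaches L-position 0 → W
n=4: reaches L-position 1 → W
n=5: reaches L-position 2 → W
n=6: reaches L-position 0 → W
n=7: reaches L-position 1 → W
n=8: reaches L-position 2 → W
n=9: reaches L-position 2 → W
n=10: only reaches 7(W), 4(W), 3(W), all W → L
n=11: only reaches 8(W), 5(W), 4(W), all W → L
n=12: only reaches 9(W), 6(W), 5(W), all W → L
n=13: reaches L-position 10 → W
n=14: reaches L-position 11 → W
n=15: reaches L-position 12 → W
n=16: reaches L-position 10 → W
n=17: reaches L-position 11 → W
n=18: reaches L-position 12 → W
n=19: reaches L-position 12 → W
n=20: only reaches 17(W), 14(W), 13(W), all W → L
n=21: only reaches 18(W), 15(W), 14(W), all W → L
n=22: only reaches 19(W), 16(W), 15(W), all W → L
n=23: reaches L-position 20 → W
n=24: reaches L-position 21 → W
n=25: reaches L-position 22 → W
n=26: reaches L-position 20 → W
n=27: reaches L-position 21 → W
n=28: reaches L-position 22 → W
n=29: reaches L-position 22 → W
n=30: only reaches 27(W), 24(W), 23(W), all W → L
n=31: only reaches 28(W), 25(W), 24(W), all W → L
n=32: only reaches 29(W), 26(W), 25(W), all W → L
n=33: reaches L-position 30 → W
n=34: reaches L-position 31 → W
n=35: reaches L-position 32 → W
n=36: reaches L-position 30 → W
n=37: reaches L-position 31 → W
n=38: reaches L-position 32 → W
n=39: reaches L-position 32 → W
n=40: only reaches 37(W), 34(W), 33(W), all W → L
n=41: only reaches 38(W), 35(W), 34(W), all W → L
n=42: only reaches 39(W), 36(W), 35(W), all W → L
n=43: reaches L-position 40 → W
n=44: reaches L-position 41 → W
n=45: reaches L-position 42 → W
Reading off the rows marked L gives the requested list; there are 15 such values of n.

0, 1, 2, 10, 11, 12, 20, 21, 22, 30, 31, 32, 40, 41, 42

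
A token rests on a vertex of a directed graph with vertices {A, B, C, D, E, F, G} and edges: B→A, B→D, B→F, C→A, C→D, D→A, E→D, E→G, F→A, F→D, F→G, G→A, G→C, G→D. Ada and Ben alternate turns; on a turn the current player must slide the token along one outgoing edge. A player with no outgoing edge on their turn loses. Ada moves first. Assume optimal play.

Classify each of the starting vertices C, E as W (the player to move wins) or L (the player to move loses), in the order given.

Build the W/L table. Terminal = L. A non-terminal position is W if it has a move to some L; otherwise it is L.
Every edge goes from a vertex to one that appears earlier in the order A, D, C, G, F, B, E, so processing vertices in that order labels each vertex after all of its successors.
A: no outgoing edge → L
D: →A(L), so W
C: →A(L), so W
G: →A(L), so W
F: →A(L), so W
B: →A(L), so W
E: →G(W), D(W) — all W, so L

C: W, E: L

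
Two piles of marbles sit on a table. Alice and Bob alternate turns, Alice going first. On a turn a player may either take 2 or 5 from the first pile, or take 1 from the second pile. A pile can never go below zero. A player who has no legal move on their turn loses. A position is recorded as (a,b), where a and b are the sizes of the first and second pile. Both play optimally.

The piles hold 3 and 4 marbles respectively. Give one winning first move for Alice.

Compute win/loss labels from the base case upward. A position with no move is L. Any other position is W if it can reach an L in one move, else L.
No move ever increases a pile, so every position that can arise here has a ≤ 3 and b ≤ 4; it is enough to label the cells with 0 ≤ a ≤ 3 and 0 ≤ b ≤ 4.
Every move lowers a or b (never raises either), so fill the grid row by row in increasing a, and left to right within a row: each cell's successors are then already labelled.
      b=0  b=1  b=2  b=3  b=4
a=0:    L    W    L    W    L
a=1:    L    W    L    W    L
a=2:    W    L    W    L    W
a=3:    W    L    W    L    W
Cells with no legal move (terminal, hence L): (0,0), (1,0).
The remaining L cells, each justified by listing all of its moves:
(0,2): L (sole option (0,1)(W) is W)
(0,4): L (sole option (0,3)(W) is W)
(1,2): L (sole option (1,1)(W) is W)
(1,4): L (sole option (1,3)(W) is W)
(2,1): L (options (0,1)(W), (2,0)(W) are all W)
(2,3): L (options (0,3)(W), (2,2)(W) are all W)
(3,1): L (options (1,1)(W), (3,0)(W) are all W)
(3,3): L (options (1,3)(W), (3,2)(W) are all W)
Every other cell has at least one move into one of the L cells above, so it is W.
From (3,4), the L positions reachable in one move are: (1,4), (3,3). Any move reaching one of these is winning.

Move to (1,4).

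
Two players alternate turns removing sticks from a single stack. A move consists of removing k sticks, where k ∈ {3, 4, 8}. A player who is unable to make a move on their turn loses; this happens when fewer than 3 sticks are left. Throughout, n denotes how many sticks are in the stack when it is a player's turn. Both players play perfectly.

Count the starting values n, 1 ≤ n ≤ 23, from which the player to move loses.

7

Label each position W (a win for the player to move) or L (a loss). A position with no legal move is L; any other position is W exactly when some move reaches an L, and L when every move reaches a W.
n=0: no move → L
n=1: no move → L
n=2: no move → L
n=3: W (go to 0, an L position)
n=4: W (go to 1, an L position)
n=5: W (go to 2, an L position)
n=6: W (go to 2, an L position)
n=7: L (options 4(W), 3(W) are all W)
n=8: W (go to 0, an L position)
n=9: W (go to 1, an L position)
n=10: W (go to 7, an L position)
n=11: W (go to 7, an L position)
n=12: L (options 9(W), 8(W), 4(W) are all W)
n=13: L (options 10(W), 9(W), 5(W) are all W)
n=14: L (options 11(W), 10(W), 6(W) are all W)
n=15: W (go to 12, an L position)
n=16: W (go to 13, an L position)
n=17: W (go to 14, an L position)
n=18: W (go to 14, an L position)
n=19: L (options 16(W), 15(W), 11(W) are all W)
n=20: W (go to 12, an L position)
n=21: W (go to 13, an L position)
n=22: W (go to 19, an L position)
n=23: W (go to 19, an L position)
L entries with 1 ≤ n ≤ 23 (n=0 is outside the asked range and is not counted): n = 1, 2, 7, 12, 13, 14, 19; that makes 7.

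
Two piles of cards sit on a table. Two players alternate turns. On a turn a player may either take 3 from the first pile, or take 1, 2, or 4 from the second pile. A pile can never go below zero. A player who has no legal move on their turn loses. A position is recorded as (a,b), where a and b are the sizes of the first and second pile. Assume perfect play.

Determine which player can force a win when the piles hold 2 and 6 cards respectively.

Label each position W (a win for the player to move) or L (a loss). A position with no legal move is L; any other position is W exactly when some move reaches an L, and L when every move reaches a W.
No move ever increases a pile, so every position that can arise here has a ≤ 2 and b ≤ 6; it is enough to label the cells with 0 ≤ a ≤ 2 and 0 ≤ b ≤ 6.
Every move lowers a or b (never raises either), so fill the grid row by row in increasing a, and left to right within a row: each cell's successors are then already labelled.
      b=0  b=1  b=2  b=3  b=4  b=5  b=6
a=0:    L    W    W    L    W    W    L
a=1:    L    W    W    L    W    W    L
a=2:    L    W    W    L    W    W    L
Cells with no legal move (terminal, hence L): (0,0), (1,0), (2,0).
The remaining L cells, each justified by listing all of its moves:
(0,3): L (options (0,2)(W), (0,1)(W) are all W)
(0,6): L (options (0,5)(W), (0,4)(W), (0,2)(W) are all W)
(1,3): L (options (1,2)(W), (1,1)(W) are all W)
(1,6): L (options (1,5)(W), (1,4)(W), (1,2)(W) are all W)
(2,3): L (options (2,2)(W), (2,1)(W) are all W)
(2,6): L (options (2,5)(W), (2,4)(W), (2,2)(W) are all W)
Every other cell has at least one move into one of the L cells above, so it is W.
The starting position (2,6) is L: whatever the player to move does, the opponent receives a W position.

The second player wins.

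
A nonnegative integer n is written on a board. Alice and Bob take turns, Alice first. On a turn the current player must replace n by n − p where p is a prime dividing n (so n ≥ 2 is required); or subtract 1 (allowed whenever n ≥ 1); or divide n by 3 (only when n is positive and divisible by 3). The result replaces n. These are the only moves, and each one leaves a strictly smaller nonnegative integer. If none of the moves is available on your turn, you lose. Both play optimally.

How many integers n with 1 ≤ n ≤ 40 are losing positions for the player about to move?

Use the standard recursion: the mover loses at a terminal position; elsewhere, the mover wins exactly when some move hands the opponent an L position.
n=0: no move → L
n=1: →0(L), so W
n=2: →0(L), so W
n=3: →0(L), so W
n=4: →2(W), 3(W) — all W, so L
n=5: →0(L), so W
n=6: →4(L), so W
n=7: →0(L), so W
n=8: →6(W), 7(W) — all W, so L
n=9: →8(L), so W
n=10: →8(L), so W
n=11: →0(L), so W
n=12: →4(L), so W
n=13: →0(L), so W
n=14: →7(W), 12(W), 13(W) — all W, so L
n=15: →14(L), so W
n=16: →14(L), so W
n=17: →0(L), so W
n=18: →6(W), 15(W), 16(W), 17(W) — all W, so L
n=19: →0(L), so W
n=20: →18(L), so W
n=21: →14(L), so W
n=22: →11(W), 20(W), 21(W) — all W, so L
n=23: →0(L), so W
n=24: →8(L), so W
n=25: →20(W), 24(W) — all W, so L
n=26: →25(L), so W
n=27: →9(W), 24(W), 26(W) — all W, so L
n=28: →27(L), so W
n=29: →0(L), so W
n=30: →25(L), so W
n=31: →0(L), so W
n=32: →30(W), 31(W) — all W, so L
n=33: →22(L), so W
n=34: →32(L), so W
n=35: →28(W), 30(W), 34(W) — all W, so L
n=36: →35(L), so W
n=37: →0(L), so W
n=38: →19(W), 36(W), 37(W) — all W, so L
n=39: →38(L), so W
n=40: →35(L), so W
L entries with 1 ≤ n ≤ 40 (n=0 is outside the asked range and is not counted): n = 4, 8, 14, 18, 22, 25, 27, 32, 35, 38; that makes 10.

10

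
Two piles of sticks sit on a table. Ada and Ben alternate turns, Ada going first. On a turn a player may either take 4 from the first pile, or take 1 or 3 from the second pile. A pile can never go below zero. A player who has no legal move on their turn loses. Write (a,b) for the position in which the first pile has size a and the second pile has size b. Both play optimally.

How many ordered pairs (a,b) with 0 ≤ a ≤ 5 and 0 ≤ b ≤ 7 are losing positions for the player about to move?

Use the standard recursion: the mover loses at a terminal position; elsewhere, the mover wins exactly when some move hands the opponent an L position.
Every move lowers a or b (never raises either), so fill the grid row by row in increasing a, and left to right within a row: each cell's successors are then already labelled.
      b=0  b=1  b=2  b=3  b=4  b=5  b=6  b=7
a=0:    L    W    L    W    L    W    L    W
a=1:    L    W    L    W    L    W    L    W
a=2:    L    W    L    W    L    W    L    W
a=3:    L    W    L    W    L    W    L    W
a=4:    W    L    W    L    W    L    W    L
a=5:    W    L    W    L    W    L    W    L
Cells with no legal move (terminal, hence L): (0,0), (1,0), (2,0), (3,0).
The remaining L cells, each justified by listing all of its moves:
(0,2): L (sole option (0,1)(W) is W)
(0,4): L (options (0,3)(W), (0,1)(W) are all W)
(0,6): L (options (0,5)(W), (0,3)(W) are all W)
(1,2): L (sole option (1,1)(W) is W)
(1,4): L (options (1,3)(W), (1,1)(W) are all W)
(1,6): L (options (1,5)(W), (1,3)(W) are all W)
(2,2): L (sole option (2,1)(W) is W)
(2,4): L (options (2,3)(W), (2,1)(W) are all W)
(2,6): L (options (2,5)(W), (2,3)(W) are all W)
(3,2): L (sole option (3,1)(W) is W)
(3,4): L (options (3,3)(W), (3,1)(W) are all W)
(3,6): L (options (3,5)(W), (3,3)(W) are all W)
(4,1): L (options (0,1)(W), (4,0)(W) are all W)
(4,3): L (options (0,3)(W), (4,2)(W), (4,0)(W) are all W)
(4,5): L (options (0,5)(W), (4,4)(W), (4,2)(W) are all W)
(4,7): L (options (0,7)(W), (4,6)(W), (4,4)(W) are all W)
(5,1): L (options (1,1)(W), (5,0)(W) are all W)
(5,3): L (options (1,3)(W), (5,2)(W), (5,0)(W) are all W)
(5,5): L (options (1,5)(W), (5,4)(W), (5,2)(W) are all W)
(5,7): L (options (1,7)(W), (5,6)(W), (5,4)(W) are all W)
Every other cell has at least one move into one of the L cells above, so it is W.
L cells per row: a=0: 4, a=1: 4, a=2: 4, a=3: 4, a=4: 4, a=5: 4; total 24.

24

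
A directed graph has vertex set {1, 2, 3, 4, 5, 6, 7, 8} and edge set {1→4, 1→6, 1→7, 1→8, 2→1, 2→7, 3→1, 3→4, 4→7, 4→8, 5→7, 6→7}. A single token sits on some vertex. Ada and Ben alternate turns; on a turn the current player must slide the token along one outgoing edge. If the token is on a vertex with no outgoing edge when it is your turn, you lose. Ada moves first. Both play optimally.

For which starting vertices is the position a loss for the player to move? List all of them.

3, 7, 8

Label each position W (a win for the player to move) or L (a loss). A position with no legal move is L; any other position is W exactly when some move reaches an L, and L when every move reaches a W.
Every edge goes from a vertex to one that appears earlier in the order 7, 8, 4, 6, 1, 5, 2, 3, so processing vertices in that order labels each vertex after all of its successors.
7: no outgoing edge → L
8: no outgoing edge → L
4: →8(L), so W
6: →7(L), so W
1: →8(L), so W
5: →7(L), so W
2: →7(L), so W
3: →1(W), 4(W) — all W, so L
Reading off the rows marked L gives the requested list; there are 3 such vertices.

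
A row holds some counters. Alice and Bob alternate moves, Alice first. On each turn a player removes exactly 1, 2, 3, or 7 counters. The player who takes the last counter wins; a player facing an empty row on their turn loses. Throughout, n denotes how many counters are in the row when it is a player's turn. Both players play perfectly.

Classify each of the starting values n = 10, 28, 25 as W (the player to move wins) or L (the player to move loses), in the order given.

10: W, 28: L, 25: W

Label each position W (a win for the player to move) or L (a loss). A position with no legal move is L; any other position is W exactly when some move reaches an L, and L when every move reaches a W.
n=0: no move → L
n=1: →0(L), so W
n=2: →0(L), so W
n=3: →0(L), so W
n=4: →3(W), 2(W), 1(W) — all W, so L
n=5: →4(L), so W
n=6: →4(L), so W
n=7: →4(L), so W
n=8: →7(W), 6(W), 5(W), 1(W) — all W, so L
n=9: →8(L), so W
n=10: →8(L), so W
n=11: →8(L), so W
n=12: →11(W), 10(W), 9(W), 5(W) — all W, so L
n=13: →12(L), so W
n=14: →12(L), so W
n=15: →12(L), so W
n=16: →15(W), 14(W), 13(W), 9(W) — all W, so L
n=17: →16(L), so W
n=18: →16(L), so W
n=19: →16(L), so W
n=20: →19(W), 18(W), 17(W), 13(W) — all W, so L
n=21: →20(L), so W
n=22: →20(L), so W
n=23: →20(L), so W
n=24: →23(W), 22(W), 21(W), 17(W) — all W, so L
n=25: →24(L), so W
n=26: →24(L), so W
n=27: →24(L), so W
n=28: →27(W), 26(W), 25(W), 21(W) — all W, so L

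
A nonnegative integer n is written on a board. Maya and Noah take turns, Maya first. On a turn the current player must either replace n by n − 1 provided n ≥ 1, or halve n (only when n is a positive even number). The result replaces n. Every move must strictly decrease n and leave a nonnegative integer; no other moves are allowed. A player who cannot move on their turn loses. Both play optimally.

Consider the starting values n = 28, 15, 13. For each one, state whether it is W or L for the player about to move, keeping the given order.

28: W, 15: L, 13: L

Compute win/loss labels from the base case upward. A position with no move is L. Any other position is W if it can reach an L in one move, else L.
n=0: no move → L
n=1: →0(L), so W
n=2: →1(W) only, which is W, so L
n=3: →2(L), so W
n=4: →2(L), so W
n=5: →4(W) only, which is W, so L
n=6: →5(L), so W
n=7: →6(W) only, which is W, so L
n=8: →7(L), so W
n=9: →8(W) only, which is W, so L
n=10: →5(L), so W
n=11: →10(W) only, which is W, so L
n=12: →11(L), so W
n=13: →12(W) only, which is W, so L
n=14: →7(L), so W
n=15: →14(W) only, which is W, so L
n=16: →15(L), so W
n=17: →16(W) only, which is W, so L
n=18: →9(L), so W
n=19: →18(W) only, which is W, so L
n=20: →19(L), so W
n=21: →20(W) only, which is W, so L
n=22: →11(L), so W
n=23: →22(W) only, which is W, so L
n=24: →23(L), so W
n=25: →24(W) only, which is W, so L
n=26: →13(L), so W
n=27: →26(W) only, which is W, so L
n=28: →27(L), so W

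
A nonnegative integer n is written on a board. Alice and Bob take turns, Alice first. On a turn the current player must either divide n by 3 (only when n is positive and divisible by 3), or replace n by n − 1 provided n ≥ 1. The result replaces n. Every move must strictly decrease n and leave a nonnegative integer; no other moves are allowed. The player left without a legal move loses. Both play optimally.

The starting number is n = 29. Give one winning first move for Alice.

Move to 28.

Compute win/loss labels from the base case upward. A position with no move is L. Any other position is W if it can reach an L in one move, else L.
n=0: no move → L
n=1: reaches L-position 0 → W
n=2: only reaches 1(W), which is W → L
n=3: reaches L-position 2 → W
n=4: only reaches 3(W), which is W → L
n=5: reaches L-position 4 → W
n=6: reaches L-position 2 → W
n=7: only reaches 6(W), which is W → L
n=8: reaches L-position 7 → W
n=9: only reaches 3(W), 8(W), all W → L
n=10: reaches L-position 9 → W
n=11: only reaches 10(W), which is W → L
n=12: reaches L-position 4 → W
n=13: only reaches 12(W), which is W → L
n=14: reaches L-position 13 → W
n=15: only reaches 5(W), 14(W), all W → L
n=16: reaches L-position 15 → W
n=17: only reaches 16(W), which is W → L
n=18: reaches L-position 17 → W
n=19: only reaches 18(W), which is W → L
n=20: reaches L-position 19 → W
n=21: reaches L-position 7 → W
n=22: only reaches 21(W), which is W → L
n=23: reaches L-position 22 → W
n=24: only reaches 8(W), 23(W), all W → L
n=25: reaches L-position 24 → W
n=26: only reaches 25(W), which is W → L
n=27: reaches L-position 9 → W
n=28: only reaches 27(W), which is W → L
n=29: reaches L-position 28 → W
From 29, the L positions reachable in one move are: 28.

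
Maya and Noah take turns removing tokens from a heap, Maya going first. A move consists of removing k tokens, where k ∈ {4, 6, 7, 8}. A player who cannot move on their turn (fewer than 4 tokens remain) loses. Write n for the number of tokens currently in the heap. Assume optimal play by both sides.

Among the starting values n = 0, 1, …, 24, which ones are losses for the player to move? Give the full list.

0, 1, 2, 3, 12, 13, 14, 15, 24

Build the W/L table. Terminal = L. A non-terminal position is W if it has a move to some L; otherwise it is L.
n=0: no move → L
n=1: no move → L
n=2: no move → L
n=3: no move → L
n=4: W (go to 0, an L position)
n=5: W (go to 1, an L position)
n=6: W (go to 2, an L position)
n=7: W (go to 3, an L position)
n=8: W (go to 2, an L position)
n=9: W (go to 3, an L position)
n=10: W (go to 3, an L position)
n=11: W (go to 3, an L position)
n=12: L (options 8(W), 6(W), 5(W), 4(W) are all W)
n=13: L (options 9(W), 7(W), 6(W), 5(W) are all W)
n=14: L (options 10(W), 8(W), 7(W), 6(W) are all W)
n=15: L (options 11(W), 9(W), 8(W), 7(W) are all W)
n=16: W (go to 12, an L position)
n=17: W (go to 13, an L position)
n=18: W (go to 14, an L position)
n=19: W (go to 15, an L position)
n=20: W (go to 14, an L position)
n=21: W (go to 15, an L position)
n=22: W (go to 15, an L position)
n=23: W (go to 15, an L position)
n=24: L (options 20(W), 18(W), 17(W), 16(W) are all W)
Reading off the rows marked L gives the requested list; there are 9 such values of n.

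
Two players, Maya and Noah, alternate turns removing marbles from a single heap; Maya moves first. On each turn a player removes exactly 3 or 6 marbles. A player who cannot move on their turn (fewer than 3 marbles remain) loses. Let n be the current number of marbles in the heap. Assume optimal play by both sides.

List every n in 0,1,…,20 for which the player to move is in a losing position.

Compute win/loss labels from the base case upward. A position with no move is L. Any other position is W if it can reach an L in one move, else L.
n=0: no move → L
n=1: no move → L
n=2: no move → L
n=3: W (go to 0, an L position)
n=4: W (go to 1, an L position)
n=5: W (go to 2, an L position)
n=6: W (go to 0, an L position)
n=7: W (go to 1, an L position)
n=8: W (go to 2, an L position)
n=9: L (options 6(W), 3(W) are all W)
n=10: L (options 7(W), 4(W) are all W)
n=11: L (options 8(W), 5(W) are all W)
n=12: W (go to 9, an L position)
n=13: W (go to 10, an L position)
n=14: W (go to 11, an L position)
n=15: W (go to 9, an L position)
n=16: W (go to 10, an L position)
n=17: W (go to 11, an L position)
n=18: L (options 15(W), 12(W) are all W)
n=19: L (options 16(W), 13(W) are all W)
n=20: L (options 17(W), 14(W) are all W)
The losing starting values of n are exactly the entries labelled L in this table (9 of them).

0, 1, 2, 9, 10, 11, 18, 19, 20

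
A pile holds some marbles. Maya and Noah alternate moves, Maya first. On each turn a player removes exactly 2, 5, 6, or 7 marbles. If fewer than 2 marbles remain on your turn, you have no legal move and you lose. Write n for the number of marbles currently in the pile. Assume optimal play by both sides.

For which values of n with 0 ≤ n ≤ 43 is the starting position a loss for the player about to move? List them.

0, 1, 4, 12, 13, 16, 24, 25, 28, 36, 37, 40

Build the W/L table. Terminal = L. A non-terminal position is W if it has a move to some L; otherwise it is L.
n=0: no move → L
n=1: no move → L
n=2: W (go to 0, an L position)
n=3: W (go to 1, an L position)
n=4: L (sole option 2(W) is W)
n=5: W (go to 0, an L position)
n=6: W (go to 4, an L position)
n=7: W (go to 1, an L position)
n=8: W (go to 1, an L position)
n=9: W (go to 4, an L position)
n=10: W (go to 4, an L position)
n=11: W (go to 4, an L position)
n=12: L (options 10(W), 7(W), 6(W), 5(W) are all W)
n=13: L (options 11(W), 8(W), 7(W), 6(W) are all W)
n=14: W (go to 12, an L position)
n=15: W (go to 13, an L position)
n=16: L (options 14(W), 11(W), 10(W), 9(W) are all W)
n=17: W (go to 12, an L position)
n=18: W (go to 16, an L position)
n=19: W (go to 13, an L position)
n=20: W (go to 13, an L position)
n=21: W (go to 16, an L position)
n=22: W (go to 16, an L position)
n=23: W (go to 16, an L position)
n=24: L (options 22(W), 19(W), 18(W), 17(W) are all W)
n=25: L (options 23(W), 20(W), 19(W), 18(W) are all W)
n=26: W (go to 24, an L position)
n=27: W (go to 25, an L position)
n=28: L (options 26(W), 23(W), 22(W), 21(W) are all W)
n=29: W (go to 24, an L position)
n=30: W (go to 28, an L position)
n=31: W (go to 25, an L position)
n=32: W (go to 25, an L position)
n=33: W (go to 28, an L position)
n=34: W (go to 28, an L position)
n=35: W (go to 28, an L position)
n=36: L (options 34(W), 31(W), 30(W), 29(W) are all W)
n=37: L (options 35(W), 32(W), 31(W), 30(W) are all W)
n=38: W (go to 36, an L position)
n=39: W (go to 37, an L position)
n=40: L (options 38(W), 35(W), 34(W), 33(W) are all W)
n=41: W (go to 36, an L position)
n=42: W (go to 40, an L position)
n=43: W (go to 37, an L position)
The losing starting values of n are exactly the entries labelled L in this table (12 of them).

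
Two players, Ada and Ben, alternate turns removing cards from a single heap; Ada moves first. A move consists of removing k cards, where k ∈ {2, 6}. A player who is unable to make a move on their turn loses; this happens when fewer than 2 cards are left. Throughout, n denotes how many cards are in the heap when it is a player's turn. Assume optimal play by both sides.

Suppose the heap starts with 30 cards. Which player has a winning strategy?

Positions with no move are L. A position that does have a move is losing for the player to move precisely when every available move leads to a winning position for the opponent. Fill in the labels:
n=0: no move → L
n=1: no move → L
n=2: reaches L-position 0 → W
n=3: reaches L-position 1 → W
n=4: only reaches 2(W), which is W → L
n=5: only reaches 3(W), which is W → L
n=6: reaches L-position 4 → W
n=7: reaches L-position 5 → W
n=8: only reaches 6(W), 2(W), all W → L
n=9: only reaches 7(W), 3(W), all W → L
n=10: reaches L-position 8 → W
n=11: reaches L-position 9 → W
n=12: only reaches 10(W), 6(W), all W → L
n=13: only reaches 11(W), 7(W), all W → L
n=14: reaches L-position 12 → W
n=15: reaches L-position 13 → W
n=16: only reaches 14(W), 10(W), all W → L
n=17: only reaches 15(W), 11(W), all W → L
n=18: reaches L-position 16 → W
n=19: reaches L-position 17 → W
n=20: only reaches 18(W), 14(W), all W → L
n=21: only reaches 19(W), 15(W), all W → L
n=22: reaches L-position 20 → W
n=23: reaches L-position 21 → W
n=24: only reaches 22(W), 18(W), all W → L
n=25: only reaches 23(W), 19(W), all W → L
n=26: reaches L-position 24 → W
n=27: reaches L-position 25 → W
n=28: only reaches 26(W), 22(W), all W → L
n=29: only reaches 27(W), 23(W), all W → L
n=30: reaches L-position 28 → W
The starting position 30 is W: Ada should remove 2, leaving 28, handing over an L position.

Ada wins.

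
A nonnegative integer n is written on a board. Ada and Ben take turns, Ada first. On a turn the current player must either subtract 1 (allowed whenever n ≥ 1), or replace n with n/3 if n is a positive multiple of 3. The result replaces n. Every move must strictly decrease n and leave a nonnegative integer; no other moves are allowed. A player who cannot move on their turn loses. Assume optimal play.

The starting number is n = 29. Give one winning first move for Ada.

Move to 28.

Classify positions by backward induction: terminal positions (no move available) are L. From any other position, the mover wins iff some move reaches an L.
n=0: no move → L
n=1: can move to 0, which is L ⇒ W
n=2: the only move is to 1(W), a W ⇒ L
n=3: can move to 2, which is L ⇒ W
n=4: the only move is to 3(W), a W ⇒ L
n=5: can move to 4, which is L ⇒ W
n=6: can move to 2, which is L ⇒ W
n=7: the only move is to 6(W), a W ⇒ L
n=8: can move to 7, which is L ⇒ W
n=9: moves to 3(W), 8(W); every one is W ⇒ L
n=10: can move to 9, which is L ⇒ W
n=11: the only move is to 10(W), a W ⇒ L
n=12: can move to 4, which is L ⇒ W
n=13: the only move is to 12(W), a W ⇒ L
n=14: can move to 13, which is L ⇒ W
n=15: moves to 5(W), 14(W); every one is W ⇒ L
n=16: can move to 15, which is L ⇒ W
n=17: the only move is to 16(W), a W ⇒ L
n=18: can move to 17, which is L ⇒ W
n=19: the only move is to 18(W), a W ⇒ L
n=20: can move to 19, which is L ⇒ W
n=21: can move to 7, which is L ⇒ W
n=22: the only move is to 21(W), a W ⇒ L
n=23: can move to 22, which is L ⇒ W
n=24: moves to 8(W), 23(W); every one is W ⇒ L
n=25: can move to 24, which is L ⇒ W
n=26: the only move is to 25(W), a W ⇒ L
n=27: can move to 9, which is L ⇒ W
n=28: the only move is to 27(W), a W ⇒ L
n=29: can move to 28, which is L ⇒ W
From 29, the L positions reachable in one move are: 28.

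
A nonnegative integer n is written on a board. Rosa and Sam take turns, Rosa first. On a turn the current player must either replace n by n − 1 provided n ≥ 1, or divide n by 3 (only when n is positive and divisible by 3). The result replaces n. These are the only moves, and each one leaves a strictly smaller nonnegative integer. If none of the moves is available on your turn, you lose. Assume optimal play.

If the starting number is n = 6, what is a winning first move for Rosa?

Move to 2.

Use the standard recursion: the mover loses at a terminal position; elsewhere, the mover wins exactly when some move hands the opponent an L position.
n=0: no move → L
n=1: can move to 0, which is L ⇒ W
n=2: the only move is to 1(W), a W ⇒ L
n=3: can move to 2, which is L ⇒ W
n=4: the only move is to 3(W), a W ⇒ L
n=5: can move to 4, which is L ⇒ W
n=6: can move to 2, which is L ⇒ W
From 6, the L positions reachable in one move are: 2.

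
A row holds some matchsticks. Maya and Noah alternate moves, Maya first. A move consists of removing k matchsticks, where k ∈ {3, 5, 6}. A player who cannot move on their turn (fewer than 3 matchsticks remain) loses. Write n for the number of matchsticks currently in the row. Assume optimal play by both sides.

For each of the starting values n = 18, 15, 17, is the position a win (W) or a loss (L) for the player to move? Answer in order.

Compute win/loss labels from the base case upward. A position with no move is L. Any other position is W if it can reach an L in one move, else L.
n=0: no move → L
n=1: no move → L
n=2: no move → L
n=3: reaches L-position 0 → W
n=4: reaches L-position 1 → W
n=5: reaches L-position 2 → W
n=6: reaches L-position 1 → W
n=7: reaches L-position 2 → W
n=8: reaches L-position 2 → W
n=9: only reaches 6(W), 4(W), 3(W), all W → L
n=10: only reaches 7(W), 5(W), 4(W), all W → L
n=11: only reaches 8(W), 6(W), 5(W), all W → L
n=12: reaches L-position 9 → W
n=13: reaches L-position 10 → W
n=14: reaches L-position 11 → W
n=15: reaches L-position 10 → W
n=16: reaches L-position 11 → W
n=17: reaches L-position 11 → W
n=18: only reaches 15(W), 13(W), 12(W), all W → L

18: L, 15: W, 17: W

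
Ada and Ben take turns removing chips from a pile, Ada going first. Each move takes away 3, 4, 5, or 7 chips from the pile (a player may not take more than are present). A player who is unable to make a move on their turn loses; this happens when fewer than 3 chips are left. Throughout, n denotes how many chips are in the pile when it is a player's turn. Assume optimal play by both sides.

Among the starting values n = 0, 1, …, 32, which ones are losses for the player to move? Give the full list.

Use the standard recursion: the mover loses at a terminal position; elsewhere, the mover wins exactly when some move hands the opponent an L position.
n=0: no move → L
n=1: no move → L
n=2: no move → L
n=3: →0(L), so W
n=4: →1(L), so W
n=5: →2(L), so W
n=6: →2(L), so W
n=7: →2(L), so W
n=8: →1(L), so W
n=9: →2(L), so W
n=10: →7(W), 6(W), 5(W), 3(W) — all W, so L
n=11: →8(W), 7(W), 6(W), 4(W) — all W, so L
n=12: →9(W), 8(W), 7(W), 5(W) — all W, so L
n=13: →10(L), so W
n=14: →11(L), so W
n=15: →12(L), so W
n=16: →12(L), so W
n=17: →12(L), so W
n=18: →11(L), so W
n=19: →12(L), so W
n=20: →17(W), 16(W), 15(W), 13(W) — all W, so L
n=21: →18(W), 17(W), 16(W), 14(W) — all W, so L
n=22: →19(W), 18(W), 17(W), 15(W) — all W, so L
n=23: →20(L), so W
n=24: →21(L), so W
n=25: →22(L), so W
n=26: →22(L), so W
n=27: →22(L), so W
n=28: →21(L), so W
n=29: →22(L), so W
n=30: →27(W), 26(W), 25(W), 23(W) — all W, so L
n=31: →28(W), 27(W), 26(W), 24(W) — all W, so L
n=32: →29(W), 28(W), 27(W), 25(W) — all W, so L
The losing starting values of n are exactly the entries labelled L in this table (12 of them).

0, 1, 2, 10, 11, 12, 20, 21, 22, 30, 31, 32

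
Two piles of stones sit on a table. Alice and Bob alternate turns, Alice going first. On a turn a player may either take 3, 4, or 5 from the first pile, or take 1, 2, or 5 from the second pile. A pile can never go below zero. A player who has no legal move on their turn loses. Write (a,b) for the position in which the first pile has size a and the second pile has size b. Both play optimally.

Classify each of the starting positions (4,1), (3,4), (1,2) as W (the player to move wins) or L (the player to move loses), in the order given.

Work bottom-up. With no move the player to move loses. Otherwise the position is W if at least one move leads to an L position for the opponent, and L if every move leads to a W.
No move ever increases a pile, so every position that can arise here has a ≤ 4 and b ≤ 4; it is enough to label the cells with 0 ≤ a ≤ 4 and 0 ≤ b ≤ 4.
Every move lowers a or b (never raises either), so fill the grid row by row in increasing a, and left to right within a row: each cell's successors are then already labelled.
      b=0  b=1  b=2  b=3  b=4
a=0:    L    W    W    L    W
a=1:    L    W    W    L    W
a=2:    L    W    W    L    W
a=3:    W    L    W    W    L
a=4:    W    L    W    W    L
Cells with no legal move (terminal, hence L): (0,0), (1,0), (2,0).
The remaining L cells, each justified by listing all of its moves:
(0,3): moves to (0,2)(W), (0,1)(W); every one is W ⇒ L
(1,3): moves to (1,2)(W), (1,1)(W); every one is W ⇒ L
(2,3): moves to (2,2)(W), (2,1)(W); every one is W ⇒ L
(3,1): moves to (0,1)(W), (3,0)(W); every one is W ⇒ L
(3,4): moves to (0,4)(W), (3,3)(W), (3,2)(W); every one is W ⇒ L
(4,1): moves to (1,1)(W), (0,1)(W), (4,0)(W); every one is W ⇒ L
(4,4): moves to (1,4)(W), (0,4)(W), (4,3)(W), (4,2)(W); every one is W ⇒ L
Every other cell has at least one move into one of the L cells above, so it is W.
(4,1): one of the L cells justified above, so L
(3,4): one of the L cells justified above, so L
(1,2): the move to (1,0) reaches an L cell, so W

(4,1): L, (3,4): L, (1,2): W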